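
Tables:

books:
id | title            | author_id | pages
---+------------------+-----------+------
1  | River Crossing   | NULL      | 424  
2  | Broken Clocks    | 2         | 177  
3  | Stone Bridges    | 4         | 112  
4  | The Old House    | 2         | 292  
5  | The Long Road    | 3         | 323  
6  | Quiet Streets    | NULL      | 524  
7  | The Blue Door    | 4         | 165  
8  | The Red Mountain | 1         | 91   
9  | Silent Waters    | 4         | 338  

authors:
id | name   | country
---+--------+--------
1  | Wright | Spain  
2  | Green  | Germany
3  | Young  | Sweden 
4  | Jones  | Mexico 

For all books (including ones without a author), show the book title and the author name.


LEFT JOIN keeps every row from books (the left table); where author_id has no match in authors, the author columns become NULL. Walk through each book:
  - book 1 (River Crossing): author_id=NULL, no match -> kept with NULL
  - book 2 (Broken Clocks): author_id=2 -> matches Green
  - book 3 (Stone Bridges): author_id=4 -> matches Jones
  - book 4 (The Old House): author_id=2 -> matches Green
  - book 5 (The Long Road): author_id=3 -> matches Young
  - book 6 (Quiet Streets): author_id=NULL, no match -> kept with NULL
  - book 7 (The Blue Door): author_id=4 -> matches Jones
  - book 8 (The Red Mountain): author_id=1 -> matches Wright
  - book 9 (Silent Waters): author_id=4 -> matches Jones
All 9 rows appear; 2 have NULL author.

SQL:
SELECT a.title, b.name AS author
FROM books a
LEFT JOIN authors b ON a.author_id = b.id

Result:
title            | author
-----------------+-------
River Crossing   | NULL  
Broken Clocks    | Green 
Stone Bridges    | Jones 
The Old House    | Green 
The Long Road    | Young 
Quiet Streets    | NULL  
The Blue Door    | Jones 
The Red Mountain | Wright
Silent Waters    | Jones 


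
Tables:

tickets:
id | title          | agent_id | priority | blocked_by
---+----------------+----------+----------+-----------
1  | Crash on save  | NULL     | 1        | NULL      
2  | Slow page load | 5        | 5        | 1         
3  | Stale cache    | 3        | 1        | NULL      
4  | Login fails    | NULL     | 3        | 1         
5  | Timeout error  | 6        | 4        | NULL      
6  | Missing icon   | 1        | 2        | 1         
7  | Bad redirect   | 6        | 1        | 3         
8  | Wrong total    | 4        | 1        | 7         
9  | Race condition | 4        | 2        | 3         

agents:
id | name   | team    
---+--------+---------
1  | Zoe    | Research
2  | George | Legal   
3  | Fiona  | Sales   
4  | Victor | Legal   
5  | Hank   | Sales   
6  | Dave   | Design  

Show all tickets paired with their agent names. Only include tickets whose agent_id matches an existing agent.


INNER JOIN keeps only tickets rows whose agent_id matches an id in agents. Walk through each ticket:
  - ticket 1 (Crash on save): agent_id=NULL, no match -> dropped
  - ticket 2 (Slow page load): agent_id=5 -> matches Hank
  - ticket 3 (Stale cache): agent_id=3 -> matches Fiona
  - ticket 4 (Login fails): agent_id=NULL, no match -> dropped
  - ticket 5 (Timeout error): agent_id=6 -> matches Dave
  - ticket 6 (Missing icon): agent_id=1 -> matches Zoe
  - ticket 7 (Bad redirect): agent_id=6 -> matches Dave
  - ticket 8 (Wrong total): agent_id=4 -> matches Victor
  - ticket 9 (Race condition): agent_id=4 -> matches Victor
So 2 of 9 rows are dropped.

SQL:
SELECT a.title, b.name AS agent
FROM tickets a
INNER JOIN agents b ON a.agent_id = b.id

Result:
title          | agent 
---------------+-------
Slow page load | Hank  
Stale cache    | Fiona 
Timeout error  | Dave  
Missing icon   | Zoe   
Bad redirect   | Dave  
Wrong total    | Victor
Race condition | Victor


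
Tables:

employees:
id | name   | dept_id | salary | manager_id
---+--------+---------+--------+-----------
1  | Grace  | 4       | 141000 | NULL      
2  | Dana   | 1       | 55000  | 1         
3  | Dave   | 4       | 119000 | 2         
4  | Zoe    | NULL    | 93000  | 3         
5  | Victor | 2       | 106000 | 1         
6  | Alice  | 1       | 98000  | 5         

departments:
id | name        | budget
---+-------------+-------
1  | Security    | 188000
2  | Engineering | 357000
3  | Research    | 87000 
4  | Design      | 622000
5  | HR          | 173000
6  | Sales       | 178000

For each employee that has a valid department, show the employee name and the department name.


INNER JOIN keeps only employees rows whose dept_id matches an id in departments. Walk through each employee:
  - employee 1 (Grace): dept_id=4 -> matches Design
  - employee 2 (Dana): dept_id=1 -> matches Security
  - employee 3 (Dave): dept_id=4 -> matches Design
  - employee 4 (Zoe): dept_id=NULL, no match -> dropped
  - employee 5 (Victor): dept_id=2 -> matches Engineering
  - employee 6 (Alice): dept_id=1 -> matches Security
So 1 of 6 rows is dropped.

SQL:
SELECT a.name, b.name AS department
FROM employees a
INNER JOIN departments b ON a.dept_id = b.id

Result:
name   | department 
-------+------------
Grace  | Design     
Dana   | Security   
Dave   | Design     
Victor | Engineering
Alice  | Security   


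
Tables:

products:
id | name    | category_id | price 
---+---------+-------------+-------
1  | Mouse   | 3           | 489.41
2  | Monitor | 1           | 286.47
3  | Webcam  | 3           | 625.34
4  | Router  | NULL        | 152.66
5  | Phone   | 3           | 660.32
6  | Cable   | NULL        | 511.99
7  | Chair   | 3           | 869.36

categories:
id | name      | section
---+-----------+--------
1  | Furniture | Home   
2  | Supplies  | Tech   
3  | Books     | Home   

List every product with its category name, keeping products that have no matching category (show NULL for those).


LEFT JOIN keeps every row from products (the left table); where category_id has no match in categories, the category columns become NULL. Walk through each product:
  - product 1 (Mouse): category_id=3 -> matches Books
  - product 2 (Monitor): category_id=1 -> matches Furniture
  - product 3 (Webcam): category_id=3 -> matches Books
  - product 4 (Router): category_id=NULL, no match -> kept with NULL
  - product 5 (Phone): category_id=3 -> matches Books
  - product 6 (Cable): category_id=NULL, no match -> kept with NULL
  - product 7 (Chair): category_id=3 -> matches Books
All 7 rows appear; 2 have NULL category.

SQL:
SELECT a.name, b.name AS category
FROM products a
LEFT JOIN categories b ON a.category_id = b.id

Result:
name    | category 
--------+----------
Mouse   | Books    
Monitor | Furniture
Webcam  | Books    
Router  | NULL     
Phone   | Books    
Cable   | NULL     
Chair   | Books    


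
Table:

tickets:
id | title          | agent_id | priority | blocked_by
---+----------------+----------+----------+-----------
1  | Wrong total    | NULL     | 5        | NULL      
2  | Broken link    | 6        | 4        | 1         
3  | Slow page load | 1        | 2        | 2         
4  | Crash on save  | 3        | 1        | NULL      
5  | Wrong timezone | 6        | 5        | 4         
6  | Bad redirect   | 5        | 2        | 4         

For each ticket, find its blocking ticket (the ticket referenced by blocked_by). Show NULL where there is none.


This is a self-join: tickets is joined to a second copy of itself, matching each row's blocked_by to another row's id. Use LEFT JOIN so rows with blocked_by=NULL are kept.
  - ticket 1 (Wrong total): blocked_by=NULL -> NULL
  - ticket 2 (Broken link): blocked_by=1 -> Wrong total
  - ticket 3 (Slow page load): blocked_by=2 -> Broken link
  - ticket 4 (Crash on save): blocked_by=NULL -> NULL
  - ticket 5 (Wrong timezone): blocked_by=4 -> Crash on save
  - ticket 6 (Bad redirect): blocked_by=4 -> Crash on save

SQL:
SELECT a.title AS item, b.title AS blocked_by
FROM tickets a
LEFT JOIN tickets b ON a.blocked_by = b.id

Result:
item           | blocked_by   
---------------+--------------
Wrong total    | NULL         
Broken link    | Wrong total  
Slow page load | Broken link  
Crash on save  | NULL         
Wrong timezone | Crash on save
Bad redirect   | Crash on save


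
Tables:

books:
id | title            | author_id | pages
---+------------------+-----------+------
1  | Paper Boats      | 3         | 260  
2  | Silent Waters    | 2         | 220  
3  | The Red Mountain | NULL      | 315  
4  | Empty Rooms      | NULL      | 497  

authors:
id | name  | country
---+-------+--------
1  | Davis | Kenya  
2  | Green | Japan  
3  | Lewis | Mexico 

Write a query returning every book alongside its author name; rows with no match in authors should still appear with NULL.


LEFT JOIN keeps every row from books (the left table); where author_id has no match in authors, the author columns become NULL. Walk through each book:
  - book 1 (Paper Boats): author_id=3 -> matches Lewis
  - book 2 (Silent Waters): author_id=2 -> matches Green
  - book 3 (The Red Mountain): author_id=NULL, no match -> kept with NULL
  - book 4 (Empty Rooms): author_id=NULL, no match -> kept with NULL
All 4 rows appear; 2 have NULL author.

SQL:
SELECT a.title, b.name AS author
FROM books a
LEFT JOIN authors b ON a.author_id = b.id

Result:
title            | author
-----------------+-------
Paper Boats      | Lewis 
Silent Waters    | Green 
The Red Mountain | NULL  
Empty Rooms      | NULL  


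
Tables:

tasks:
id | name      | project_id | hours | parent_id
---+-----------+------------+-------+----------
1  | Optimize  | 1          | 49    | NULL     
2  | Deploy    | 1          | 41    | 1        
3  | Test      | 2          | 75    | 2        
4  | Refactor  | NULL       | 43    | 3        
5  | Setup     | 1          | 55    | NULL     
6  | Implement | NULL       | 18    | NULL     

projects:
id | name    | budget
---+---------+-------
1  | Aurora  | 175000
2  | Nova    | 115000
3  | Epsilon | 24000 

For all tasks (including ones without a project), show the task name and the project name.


LEFT JOIN keeps every row from tasks (the left table); where project_id has no match in projects, the project columns become NULL. Walk through each task:
  - task 1 (Optimize): project_id=1 -> matches Aurora
  - task 2 (Deploy): project_id=1 -> matches Aurora
  - task 3 (Test): project_id=2 -> matches Nova
  - task 4 (Refactor): project_id=NULL, no match -> kept with NULL
  - task 5 (Setup): project_id=1 -> matches Aurora
  - task 6 (Implement): project_id=NULL, no match -> kept with NULL
All 6 rows appear; 2 have NULL project.

SQL:
SELECT a.name, b.name AS project
FROM tasks a
LEFT JOIN projects b ON a.project_id = b.id

Result:
name      | project
----------+--------
Optimize  | Aurora 
Deploy    | Aurora 
Test      | Nova   
Refactor  | NULL   
Setup     | Aurora 
Implement | NULL   


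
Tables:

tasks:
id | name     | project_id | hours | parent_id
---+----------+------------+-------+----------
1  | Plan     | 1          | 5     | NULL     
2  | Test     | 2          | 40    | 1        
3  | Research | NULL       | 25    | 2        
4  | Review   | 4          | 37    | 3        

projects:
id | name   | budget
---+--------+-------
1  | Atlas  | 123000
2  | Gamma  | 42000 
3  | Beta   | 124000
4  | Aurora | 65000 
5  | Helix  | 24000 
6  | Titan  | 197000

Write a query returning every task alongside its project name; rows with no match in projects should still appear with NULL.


LEFT JOIN keeps every row from tasks (the left table); where project_id has no match in projects, the project columns become NULL. Walk through each task:
  - task 1 (Plan): project_id=1 -> matches Atlas
  - task 2 (Test): project_id=2 -> matches Gamma
  - task 3 (Research): project_id=NULL, no match -> kept with NULL
  - task 4 (Review): project_id=4 -> matches Aurora
All 4 rows appear; 1 has NULL project.

SQL:
SELECT a.name, b.name AS project
FROM tasks a
LEFT JOIN projects b ON a.project_id = b.id

Result:
name     | project
---------+--------
Plan     | Atlas  
Test     | Gamma  
Research | NULL   
Review   | Aurora 


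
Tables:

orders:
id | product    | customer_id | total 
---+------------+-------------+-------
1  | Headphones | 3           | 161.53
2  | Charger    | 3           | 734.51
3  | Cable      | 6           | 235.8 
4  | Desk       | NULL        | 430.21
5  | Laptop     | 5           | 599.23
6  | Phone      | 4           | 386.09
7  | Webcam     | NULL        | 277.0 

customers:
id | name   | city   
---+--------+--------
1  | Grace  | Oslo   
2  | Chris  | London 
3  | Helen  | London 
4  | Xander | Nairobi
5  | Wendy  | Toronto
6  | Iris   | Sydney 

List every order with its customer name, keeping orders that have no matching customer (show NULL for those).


LEFT JOIN keeps every row from orders (the left table); where customer_id has no match in customers, the customer columns become NULL. Walk through each order:
  - order 1 (Headphones): customer_id=3 -> matches Helen
  - order 2 (Charger): customer_id=3 -> matches Helen
  - order 3 (Cable): customer_id=6 -> matches Iris
  - order 4 (Desk): customer_id=NULL, no match -> kept with NULL
  - order 5 (Laptop): customer_id=5 -> matches Wendy
  - order 6 (Phone): customer_id=4 -> matches Xander
  - order 7 (Webcam): customer_id=NULL, no match -> kept with NULL
All 7 rows appear; 2 have NULL customer.

SQL:
SELECT a.product, b.name AS customer
FROM orders a
LEFT JOIN customers b ON a.customer_id = b.id

Result:
product    | customer
-----------+---------
Headphones | Helen   
Charger    | Helen   
Cable      | Iris    
Desk       | NULL    
Laptop     | Wendy   
Phone      | Xander  
Webcam     | NULL    


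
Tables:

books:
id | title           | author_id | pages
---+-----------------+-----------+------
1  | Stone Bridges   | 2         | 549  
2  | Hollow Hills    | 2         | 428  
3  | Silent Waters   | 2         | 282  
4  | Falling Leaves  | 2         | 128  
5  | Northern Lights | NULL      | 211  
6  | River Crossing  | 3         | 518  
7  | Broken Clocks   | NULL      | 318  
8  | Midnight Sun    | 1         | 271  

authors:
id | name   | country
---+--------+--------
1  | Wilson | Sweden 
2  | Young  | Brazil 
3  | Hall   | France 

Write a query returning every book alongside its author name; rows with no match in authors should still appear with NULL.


LEFT JOIN keeps every row from books (the left table); where author_id has no match in authors, the author columns become NULL. Walk through each book:
  - book 1 (Stone Bridges): author_id=2 -> matches Young
  - book 2 (Hollow Hills): author_id=2 -> matches Young
  - book 3 (Silent Waters): author_id=2 -> matches Young
  - book 4 (Falling Leaves): author_id=2 -> matches Young
  - book 5 (Northern Lights): author_id=NULL, no match -> kept with NULL
  - book 6 (River Crossing): author_id=3 -> matches Hall
  - book 7 (Broken Clocks): author_id=NULL, no match -> kept with NULL
  - book 8 (Midnight Sun): author_id=1 -> matches Wilson
All 8 rows appear; 2 have NULL author.

SQL:
SELECT a.title, b.name AS author
FROM books a
LEFT JOIN authors b ON a.author_id = b.id

Result:
title           | author
----------------+-------
Stone Bridges   | Young 
Hollow Hills    | Young 
Silent Waters   | Young 
Falling Leaves  | Young 
Northern Lights | NULL  
River Crossing  | Hall  
Broken Clocks   | NULL  
Midnight Sun    | Wilson


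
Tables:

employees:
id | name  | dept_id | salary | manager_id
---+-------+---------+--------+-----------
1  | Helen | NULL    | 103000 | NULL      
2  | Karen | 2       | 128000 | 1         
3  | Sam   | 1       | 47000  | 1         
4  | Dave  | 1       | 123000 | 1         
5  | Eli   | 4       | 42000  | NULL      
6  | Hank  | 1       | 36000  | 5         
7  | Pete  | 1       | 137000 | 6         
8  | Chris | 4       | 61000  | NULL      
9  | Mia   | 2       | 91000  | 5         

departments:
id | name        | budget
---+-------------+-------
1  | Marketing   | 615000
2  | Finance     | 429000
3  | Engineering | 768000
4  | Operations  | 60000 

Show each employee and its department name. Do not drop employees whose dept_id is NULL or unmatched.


LEFT JOIN keeps every row from employees (the left table); where dept_id has no match in departments, the department columns become NULL. Walk through each employee:
  - employee 1 (Helen): dept_id=NULL, no match -> kept with NULL
  - employee 2 (Karen): dept_id=2 -> matches Finance
  - employee 3 (Sam): dept_id=1 -> matches Marketing
  - employee 4 (Dave): dept_id=1 -> matches Marketing
  - employee 5 (Eli): dept_id=4 -> matches Operations
  - employee 6 (Hank): dept_id=1 -> matches Marketing
  - employee 7 (Pete): dept_id=1 -> matches Marketing
  - employee 8 (Chris): dept_id=4 -> matches Operations
  - employee 9 (Mia): dept_id=2 -> matches Finance
All 9 rows appear; 1 has NULL department.

SQL:
SELECT a.name, b.name AS department
FROM employees a
LEFT JOIN departments b ON a.dept_id = b.id

Result:
name  | department
------+-----------
Helen | NULL      
Karen | Finance   
Sam   | Marketing 
Dave  | Marketing 
Eli   | Operations
Hank  | Marketing 
Pete  | Marketing 
Chris | Operations
Mia   | Finance   


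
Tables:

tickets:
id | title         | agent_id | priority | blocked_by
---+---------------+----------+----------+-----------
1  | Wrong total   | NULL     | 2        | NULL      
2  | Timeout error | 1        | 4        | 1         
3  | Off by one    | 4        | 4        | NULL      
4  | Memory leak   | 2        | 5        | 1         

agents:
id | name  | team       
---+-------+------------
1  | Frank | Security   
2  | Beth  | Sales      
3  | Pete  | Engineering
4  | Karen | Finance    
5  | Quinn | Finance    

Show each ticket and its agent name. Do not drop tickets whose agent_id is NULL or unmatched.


LEFT JOIN keeps every row from tickets (the left table); where agent_id has no match in agents, the agent columns become NULL. Walk through each ticket:
  - ticket 1 (Wrong total): agent_id=NULL, no match -> kept with NULL
  - ticket 2 (Timeout error): agent_id=1 -> matches Frank
  - ticket 3 (Off by one): agent_id=4 -> matches Karen
  - ticket 4 (Memory leak): agent_id=2 -> matches Beth
All 4 rows appear; 1 has NULL agent.

SQL:
SELECT a.title, b.name AS agent
FROM tickets a
LEFT JOIN agents b ON a.agent_id = b.id

Result:
title         | agent
--------------+------
Wrong total   | NULL 
Timeout error | Frank
Off by one    | Karen
Memory leak   | Beth 


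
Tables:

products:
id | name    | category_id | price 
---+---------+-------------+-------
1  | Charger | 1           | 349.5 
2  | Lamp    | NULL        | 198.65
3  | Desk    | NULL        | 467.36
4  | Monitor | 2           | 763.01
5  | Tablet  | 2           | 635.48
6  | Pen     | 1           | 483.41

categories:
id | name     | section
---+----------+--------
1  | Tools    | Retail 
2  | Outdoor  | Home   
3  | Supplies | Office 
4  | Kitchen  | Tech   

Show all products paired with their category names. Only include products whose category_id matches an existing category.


INNER JOIN keeps only products rows whose category_id matches an id in categories. Walk through each product:
  - product 1 (Charger): category_id=1 -> matches Tools
  - product 2 (Lamp): category_id=NULL, no match -> dropped
  - product 3 (Desk): category_id=NULL, no match -> dropped
  - product 4 (Monitor): category_id=2 -> matches Outdoor
  - product 5 (Tablet): category_id=2 -> matches Outdoor
  - product 6 (Pen): category_id=1 -> matches Tools
So 2 of 6 rows are dropped.

SQL:
SELECT a.name, b.name AS category
FROM products a
INNER JOIN categories b ON a.category_id = b.id

Result:
name    | category
--------+---------
Charger | Tools   
Monitor | Outdoor 
Tablet  | Outdoor 
Pen     | Tools   


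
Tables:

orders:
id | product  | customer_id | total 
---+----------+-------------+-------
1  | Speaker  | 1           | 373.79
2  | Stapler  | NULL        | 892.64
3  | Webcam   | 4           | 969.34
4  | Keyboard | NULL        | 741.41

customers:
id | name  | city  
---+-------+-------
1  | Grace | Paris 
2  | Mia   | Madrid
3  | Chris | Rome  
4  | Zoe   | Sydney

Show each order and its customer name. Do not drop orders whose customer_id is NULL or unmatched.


LEFT JOIN keeps every row from orders (the left table); where customer_id has no match in customers, the customer columns become NULL. Walk through each order:
  - order 1 (Speaker): customer_id=1 -> matches Grace
  - order 2 (Stapler): customer_id=NULL, no match -> kept with NULL
  - order 3 (Webcam): customer_id=4 -> matches Zoe
  - order 4 (Keyboard): customer_id=NULL, no match -> kept with NULL
All 4 rows appear; 2 have NULL customer.

SQL:
SELECT a.product, b.name AS customer
FROM orders a
LEFT JOIN customers b ON a.customer_id = b.id

Result:
product  | customer
---------+---------
Speaker  | Grace   
Stapler  | NULL    
Webcam   | Zoe     
Keyboard | NULL    


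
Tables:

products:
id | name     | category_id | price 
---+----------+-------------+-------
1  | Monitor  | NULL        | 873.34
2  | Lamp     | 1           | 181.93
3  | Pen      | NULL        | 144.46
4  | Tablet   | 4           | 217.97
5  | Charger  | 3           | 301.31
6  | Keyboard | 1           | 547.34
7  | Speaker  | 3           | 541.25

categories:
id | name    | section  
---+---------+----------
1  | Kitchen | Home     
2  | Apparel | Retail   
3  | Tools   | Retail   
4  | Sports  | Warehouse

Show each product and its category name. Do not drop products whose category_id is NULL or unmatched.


LEFT JOIN keeps every row from products (the left table); where category_id has no match in categories, the category columns become NULL. Walk through each product:
  - product 1 (Monitor): category_id=NULL, no match -> kept with NULL
  - product 2 (Lamp): category_id=1 -> matches Kitchen
  - product 3 (Pen): category_id=NULL, no match -> kept with NULL
  - product 4 (Tablet): category_id=4 -> matches Sports
  - product 5 (Charger): category_id=3 -> matches Tools
  - product 6 (Keyboard): category_id=1 -> matches Kitchen
  - product 7 (Speaker): category_id=3 -> matches Tools
All 7 rows appear; 2 have NULL category.

SQL:
SELECT a.name, b.name AS category
FROM products a
LEFT JOIN categories b ON a.category_id = b.id

Result:
name     | category
---------+---------
Monitor  | NULL    
Lamp     | Kitchen 
Pen      | NULL    
Tablet   | Sports  
Charger  | Tools   
Keyboard | Kitchen 
Speaker  | Tools   


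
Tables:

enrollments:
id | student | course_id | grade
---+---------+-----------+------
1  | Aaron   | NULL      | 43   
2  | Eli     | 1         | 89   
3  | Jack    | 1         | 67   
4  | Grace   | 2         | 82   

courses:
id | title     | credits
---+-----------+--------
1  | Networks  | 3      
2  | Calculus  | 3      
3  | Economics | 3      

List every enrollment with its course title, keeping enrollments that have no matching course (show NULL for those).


LEFT JOIN keeps every row from enrollments (the left table); where course_id has no match in courses, the course columns become NULL. Walk through each enrollment:
  - enrollment 1 (Aaron): course_id=NULL, no match -> kept with NULL
  - enrollment 2 (Eli): course_id=1 -> matches Networks
  - enrollment 3 (Jack): course_id=1 -> matches Networks
  - enrollment 4 (Grace): course_id=2 -> matches Calculus
All 4 rows appear; 1 has NULL course.

SQL:
SELECT a.student, b.title AS course
FROM enrollments a
LEFT JOIN courses b ON a.course_id = b.id

Result:
student | course  
--------+---------
Aaron   | NULL    
Eli     | Networks
Jack    | Networks
Grace   | Calculus


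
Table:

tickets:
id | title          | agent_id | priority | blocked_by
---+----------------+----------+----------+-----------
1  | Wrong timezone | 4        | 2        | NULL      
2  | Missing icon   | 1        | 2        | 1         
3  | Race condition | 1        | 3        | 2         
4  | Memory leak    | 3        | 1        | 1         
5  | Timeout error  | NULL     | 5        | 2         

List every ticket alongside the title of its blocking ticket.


This is a self-join: tickets is joined to a second copy of itself, matching each row's blocked_by to another row's id. Use LEFT JOIN so rows with blocked_by=NULL are kept.
  - ticket 1 (Wrong timezone): blocked_by=NULL -> NULL
  - ticket 2 (Missing icon): blocked_by=1 -> Wrong timezone
  - ticket 3 (Race condition): blocked_by=2 -> Missing icon
  - ticket 4 (Memory leak): blocked_by=1 -> Wrong timezone
  - ticket 5 (Timeout error): blocked_by=2 -> Missing icon

SQL:
SELECT a.title AS item, b.title AS blocked_by
FROM tickets a
LEFT JOIN tickets b ON a.blocked_by = b.id

Result:
item           | blocked_by    
---------------+---------------
Wrong timezone | NULL          
Missing icon   | Wrong timezone
Race condition | Missing icon  
Memory leak    | Wrong timezone
Timeout error  | Missing icon  


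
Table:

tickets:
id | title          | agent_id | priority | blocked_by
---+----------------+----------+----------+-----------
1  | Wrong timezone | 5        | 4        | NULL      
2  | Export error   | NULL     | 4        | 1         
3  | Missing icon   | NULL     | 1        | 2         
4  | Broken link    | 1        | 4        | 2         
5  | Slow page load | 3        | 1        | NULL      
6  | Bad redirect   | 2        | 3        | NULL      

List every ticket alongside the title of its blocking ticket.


This is a self-join: tickets is joined to a second copy of itself, matching each row's blocked_by to another row's id. Use LEFT JOIN so rows with blocked_by=NULL are kept.
  - ticket 1 (Wrong timezone): blocked_by=NULL -> NULL
  - ticket 2 (Export error): blocked_by=1 -> Wrong timezone
  - ticket 3 (Missing icon): blocked_by=2 -> Export error
  - ticket 4 (Broken link): blocked_by=2 -> Export error
  - ticket 5 (Slow page load): blocked_by=NULL -> NULL
  - ticket 6 (Bad redirect): blocked_by=NULL -> NULL

SQL:
SELECT a.title AS item, b.title AS blocked_by
FROM tickets a
LEFT JOIN tickets b ON a.blocked_by = b.id

Result:
item           | blocked_by    
---------------+---------------
Wrong timezone | NULL          
Export error   | Wrong timezone
Missing icon   | Export error  
Broken link    | Export error  
Slow page load | NULL          
Bad redirect   | NULL          


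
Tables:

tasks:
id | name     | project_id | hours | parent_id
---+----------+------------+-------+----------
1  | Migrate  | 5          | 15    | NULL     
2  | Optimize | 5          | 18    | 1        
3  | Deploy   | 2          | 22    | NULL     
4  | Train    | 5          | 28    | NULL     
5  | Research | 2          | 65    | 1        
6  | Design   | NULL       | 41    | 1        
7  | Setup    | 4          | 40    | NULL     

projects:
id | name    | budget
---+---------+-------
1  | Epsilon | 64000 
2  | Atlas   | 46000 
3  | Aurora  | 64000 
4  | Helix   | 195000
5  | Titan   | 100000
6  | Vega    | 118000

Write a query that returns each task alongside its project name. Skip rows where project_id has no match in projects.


INNER JOIN keeps only tasks rows whose project_id matches an id in projects. Walk through each task:
  - task 1 (Migrate): project_id=5 -> matches Titan
  - task 2 (Optimize): project_id=5 -> matches Titan
  - task 3 (Deploy): project_id=2 -> matches Atlas
  - task 4 (Train): project_id=5 -> matches Titan
  - task 5 (Research): project_id=2 -> matches Atlas
  - task 6 (Design): project_id=NULL, no match -> dropped
  - task 7 (Setup): project_id=4 -> matches Helix
So 1 of 7 rows is dropped.

SQL:
SELECT a.name, b.name AS project
FROM tasks a
INNER JOIN projects b ON a.project_id = b.id

Result:
name     | project
---------+--------
Migrate  | Titan  
Optimize | Titan  
Deploy   | Atlas  
Train    | Titan  
Research | Atlas  
Setup    | Helix  


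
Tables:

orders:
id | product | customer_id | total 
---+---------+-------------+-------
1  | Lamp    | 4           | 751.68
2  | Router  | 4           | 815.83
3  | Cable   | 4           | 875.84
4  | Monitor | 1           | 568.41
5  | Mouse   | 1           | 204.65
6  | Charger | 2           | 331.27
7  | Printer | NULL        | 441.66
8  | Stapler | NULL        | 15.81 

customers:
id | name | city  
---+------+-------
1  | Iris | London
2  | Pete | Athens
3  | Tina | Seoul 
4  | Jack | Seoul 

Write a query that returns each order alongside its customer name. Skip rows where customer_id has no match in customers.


INNER JOIN keeps only orders rows whose customer_id matches an id in customers. Walk through each order:
  - order 1 (Lamp): customer_id=4 -> matches Jack
  - order 2 (Router): customer_id=4 -> matches Jack
  - order 3 (Cable): customer_id=4 -> matches Jack
  - order 4 (Monitor): customer_id=1 -> matches Iris
  - order 5 (Mouse): customer_id=1 -> matches Iris
  - order 6 (Charger): customer_id=2 -> matches Pete
  - order 7 (Printer): customer_id=NULL, no match -> dropped
  - order 8 (Stapler): customer_id=NULL, no match -> dropped
So 2 of 8 rows are dropped.

SQL:
SELECT a.product, b.name AS customer
FROM orders a
INNER JOIN customers b ON a.customer_id = b.id

Result:
product | customer
--------+---------
Lamp    | Jack    
Router  | Jack    
Cable   | Jack    
Monitor | Iris    
Mouse   | Iris    
Charger | Pete    


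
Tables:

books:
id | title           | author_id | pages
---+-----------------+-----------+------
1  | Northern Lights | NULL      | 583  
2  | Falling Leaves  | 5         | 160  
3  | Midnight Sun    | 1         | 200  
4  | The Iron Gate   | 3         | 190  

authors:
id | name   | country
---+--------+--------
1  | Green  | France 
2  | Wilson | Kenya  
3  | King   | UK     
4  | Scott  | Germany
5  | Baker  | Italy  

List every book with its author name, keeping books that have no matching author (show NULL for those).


LEFT JOIN keeps every row from books (the left table); where author_id has no match in authors, the author columns become NULL. Walk through each book:
  - book 1 (Northern Lights): author_id=NULL, no match -> kept with NULL
  - book 2 (Falling Leaves): author_id=5 -> matches Baker
  - book 3 (Midnight Sun): author_id=1 -> matches Green
  - book 4 (The Iron Gate): author_id=3 -> matches King
All 4 rows appear; 1 has NULL author.

SQL:
SELECT a.title, b.name AS author
FROM books a
LEFT JOIN authors b ON a.author_id = b.id

Result:
title           | author
----------------+-------
Northern Lights | NULL  
Falling Leaves  | Baker 
Midnight Sun    | Green 
The Iron Gate   | King  


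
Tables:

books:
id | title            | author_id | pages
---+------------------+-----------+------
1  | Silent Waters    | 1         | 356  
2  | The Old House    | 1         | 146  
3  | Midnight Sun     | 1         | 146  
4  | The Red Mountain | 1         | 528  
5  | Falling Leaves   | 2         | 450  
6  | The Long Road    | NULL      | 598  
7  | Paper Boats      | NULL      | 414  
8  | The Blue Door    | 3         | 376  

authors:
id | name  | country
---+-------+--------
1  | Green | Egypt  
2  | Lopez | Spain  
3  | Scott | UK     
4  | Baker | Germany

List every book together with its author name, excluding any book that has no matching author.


INNER JOIN keeps only books rows whose author_id matches an id in authors. Walk through each book:
  - book 1 (Silent Waters): author_id=1 -> matches Green
  - book 2 (The Old House): author_id=1 -> matches Green
  - book 3 (Midnight Sun): author_id=1 -> matches Green
  - book 4 (The Red Mountain): author_id=1 -> matches Green
  - book 5 (Falling Leaves): author_id=2 -> matches Lopez
  - book 6 (The Long Road): author_id=NULL, no match -> dropped
  - book 7 (Paper Boats): author_id=NULL, no match -> dropped
  - book 8 (The Blue Door): author_id=3 -> matches Scott
So 2 of 8 rows are dropped.

SQL:
SELECT a.title, b.name AS author
FROM books a
INNER JOIN authors b ON a.author_id = b.id

Result:
title            | author
-----------------+-------
Silent Waters    | Green 
The Old House    | Green 
Midnight Sun     | Green 
The Red Mountain | Green 
Falling Leaves   | Lopez 
The Blue Door    | Scott 


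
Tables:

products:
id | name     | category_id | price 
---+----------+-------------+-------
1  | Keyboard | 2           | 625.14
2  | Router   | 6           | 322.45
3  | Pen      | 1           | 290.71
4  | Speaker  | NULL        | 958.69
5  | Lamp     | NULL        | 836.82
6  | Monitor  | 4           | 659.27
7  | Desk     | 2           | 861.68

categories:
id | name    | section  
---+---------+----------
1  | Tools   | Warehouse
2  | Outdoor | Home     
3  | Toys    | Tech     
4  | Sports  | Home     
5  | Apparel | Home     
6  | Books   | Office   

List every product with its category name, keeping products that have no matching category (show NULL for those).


LEFT JOIN keeps every row from products (the left table); where category_id has no match in categories, the category columns become NULL. Walk through each product:
  - product 1 (Keyboard): category_id=2 -> matches Outdoor
  - product 2 (Router): category_id=6 -> matches Books
  - product 3 (Pen): category_id=1 -> matches Tools
  - product 4 (Speaker): category_id=NULL, no match -> kept with NULL
  - product 5 (Lamp): category_id=NULL, no match -> kept with NULL
  - product 6 (Monitor): category_id=4 -> matches Sports
  - product 7 (Desk): category_id=2 -> matches Outdoor
All 7 rows appear; 2 have NULL category.

SQL:
SELECT a.name, b.name AS category
FROM products a
LEFT JOIN categories b ON a.category_id = b.id

Result:
name     | category
---------+---------
Keyboard | Outdoor 
Router   | Books   
Pen      | Tools   
Speaker  | NULL    
Lamp     | NULL    
Monitor  | Sports  
Desk     | Outdoor 


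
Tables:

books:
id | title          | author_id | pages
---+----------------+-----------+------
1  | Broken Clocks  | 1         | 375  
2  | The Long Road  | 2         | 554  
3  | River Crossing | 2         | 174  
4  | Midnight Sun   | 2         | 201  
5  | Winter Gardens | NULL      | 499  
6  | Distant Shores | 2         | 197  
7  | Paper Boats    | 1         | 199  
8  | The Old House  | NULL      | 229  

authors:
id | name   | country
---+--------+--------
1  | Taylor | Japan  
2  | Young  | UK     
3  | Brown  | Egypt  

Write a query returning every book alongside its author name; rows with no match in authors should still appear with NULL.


LEFT JOIN keeps every row from books (the left table); where author_id has no match in authors, the author columns become NULL. Walk through each book:
  - book 1 (Broken Clocks): author_id=1 -> matches Taylor
  - book 2 (The Long Road): author_id=2 -> matches Young
  - book 3 (River Crossing): author_id=2 -> matches Young
  - book 4 (Midnight Sun): author_id=2 -> matches Young
  - book 5 (Winter Gardens): author_id=NULL, no match -> kept with NULL
  - book 6 (Distant Shores): author_id=2 -> matches Young
  - book 7 (Paper Boats): author_id=1 -> matches Taylor
  - book 8 (The Old House): author_id=NULL, no match -> kept with NULL
All 8 rows appear; 2 have NULL author.

SQL:
SELECT a.title, b.name AS author
FROM books a
LEFT JOIN authors b ON a.author_id = b.id

Result:
title          | author
---------------+-------
Broken Clocks  | Taylor
The Long Road  | Young 
River Crossing | Young 
Midnight Sun   | Young 
Winter Gardens | NULL  
Distant Shores | Young 
Paper Boats    | Taylor
The Old House  | NULL  


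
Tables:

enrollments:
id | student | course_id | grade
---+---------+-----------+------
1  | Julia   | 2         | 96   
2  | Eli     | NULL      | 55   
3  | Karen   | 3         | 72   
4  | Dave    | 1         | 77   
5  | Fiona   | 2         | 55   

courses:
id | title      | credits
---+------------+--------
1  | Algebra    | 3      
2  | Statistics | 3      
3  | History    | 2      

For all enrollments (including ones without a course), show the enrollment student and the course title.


LEFT JOIN keeps every row from enrollments (the left table); where course_id has no match in courses, the course columns become NULL. Walk through each enrollment:
  - enrollment 1 (Julia): course_id=2 -> matches Statistics
  - enrollment 2 (Eli): course_id=NULL, no match -> kept with NULL
  - enrollment 3 (Karen): course_id=3 -> matches History
  - enrollment 4 (Dave): course_id=1 -> matches Algebra
  - enrollment 5 (Fiona): course_id=2 -> matches Statistics
All 5 rows appear; 1 has NULL course.

SQL:
SELECT a.student, b.title AS course
FROM enrollments a
LEFT JOIN courses b ON a.course_id = b.id

Result:
student | course    
--------+-----------
Julia   | Statistics
Eli     | NULL      
Karen   | History   
Dave    | Algebra   
Fiona   | Statistics


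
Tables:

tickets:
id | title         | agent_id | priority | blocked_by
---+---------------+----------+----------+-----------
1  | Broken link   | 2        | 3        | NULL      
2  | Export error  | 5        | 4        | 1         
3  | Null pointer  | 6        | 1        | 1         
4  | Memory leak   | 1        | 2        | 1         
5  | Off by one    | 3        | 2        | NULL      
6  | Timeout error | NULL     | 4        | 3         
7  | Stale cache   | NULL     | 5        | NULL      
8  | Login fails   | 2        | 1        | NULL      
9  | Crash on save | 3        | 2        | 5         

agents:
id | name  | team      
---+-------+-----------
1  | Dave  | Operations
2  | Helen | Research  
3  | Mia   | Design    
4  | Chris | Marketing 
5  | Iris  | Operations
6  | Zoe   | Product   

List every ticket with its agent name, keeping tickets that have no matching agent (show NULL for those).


LEFT JOIN keeps every row from tickets (the left table); where agent_id has no match in agents, the agent columns become NULL. Walk through each ticket:
  - ticket 1 (Broken link): agent_id=2 -> matches Helen
  - ticket 2 (Export error): agent_id=5 -> matches Iris
  - ticket 3 (Null pointer): agent_id=6 -> matches Zoe
  - ticket 4 (Memory leak): agent_id=1 -> matches Dave
  - ticket 5 (Off by one): agent_id=3 -> matches Mia
  - ticket 6 (Timeout error): agent_id=NULL, no match -> kept with NULL
  - ticket 7 (Stale cache): agent_id=NULL, no match -> kept with NULL
  - ticket 8 (Login fails): agent_id=2 -> matches Helen
  - ticket 9 (Crash on save): agent_id=3 -> matches Mia
All 9 rows appear; 2 have NULL agent.

SQL:
SELECT a.title, b.name AS agent
FROM tickets a
LEFT JOIN agents b ON a.agent_id = b.id

Result:
title         | agent
--------------+------
Broken link   | Helen
Export error  | Iris 
Null pointer  | Zoe  
Memory leak   | Dave 
Off by one    | Mia  
Timeout error | NULL 
Stale cache   | NULL 
Login fails   | Helen
Crash on save | Mia  


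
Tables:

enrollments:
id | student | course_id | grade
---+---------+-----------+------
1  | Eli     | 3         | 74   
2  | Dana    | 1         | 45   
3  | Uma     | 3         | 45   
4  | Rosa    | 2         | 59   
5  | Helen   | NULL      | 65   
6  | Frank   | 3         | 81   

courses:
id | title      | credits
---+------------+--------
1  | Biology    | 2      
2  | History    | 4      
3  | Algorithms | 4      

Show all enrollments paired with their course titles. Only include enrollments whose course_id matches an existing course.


INNER JOIN keeps only enrollments rows whose course_id matches an id in courses. Walk through each enrollment:
  - enrollment 1 (Eli): course_id=3 -> matches Algorithms
  - enrollment 2 (Dana): course_id=1 -> matches Biology
  - enrollment 3 (Uma): course_id=3 -> matches Algorithms
  - enrollment 4 (Rosa): course_id=2 -> matches History
  - enrollment 5 (Helen): course_id=NULL, no match -> dropped
  - enrollment 6 (Frank): course_id=3 -> matches Algorithms
So 1 of 6 rows is dropped.

SQL:
SELECT a.student, b.title AS course
FROM enrollments a
INNER JOIN courses b ON a.course_id = b.id

Result:
student | course    
--------+-----------
Eli     | Algorithms
Dana    | Biology   
Uma     | Algorithms
Rosa    | History   
Frank   | Algorithms


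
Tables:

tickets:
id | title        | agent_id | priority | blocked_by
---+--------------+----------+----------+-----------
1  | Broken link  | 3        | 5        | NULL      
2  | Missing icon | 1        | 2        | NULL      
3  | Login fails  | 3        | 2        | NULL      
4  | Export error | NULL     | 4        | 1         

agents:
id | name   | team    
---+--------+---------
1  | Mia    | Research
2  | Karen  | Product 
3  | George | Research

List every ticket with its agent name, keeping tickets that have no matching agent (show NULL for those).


LEFT JOIN keeps every row from tickets (the left table); where agent_id has no match in agents, the agent columns become NULL. Walk through each ticket:
  - ticket 1 (Broken link): agent_id=3 -> matches George
  - ticket 2 (Missing icon): agent_id=1 -> matches Mia
  - ticket 3 (Login fails): agent_id=3 -> matches George
  - ticket 4 (Export error): agent_id=NULL, no match -> kept with NULL
All 4 rows appear; 1 has NULL agent.

SQL:
SELECT a.title, b.name AS agent
FROM tickets a
LEFT JOIN agents b ON a.agent_id = b.id

Result:
title        | agent 
-------------+-------
Broken link  | George
Missing icon | Mia   
Login fails  | George
Export error | NULL  
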